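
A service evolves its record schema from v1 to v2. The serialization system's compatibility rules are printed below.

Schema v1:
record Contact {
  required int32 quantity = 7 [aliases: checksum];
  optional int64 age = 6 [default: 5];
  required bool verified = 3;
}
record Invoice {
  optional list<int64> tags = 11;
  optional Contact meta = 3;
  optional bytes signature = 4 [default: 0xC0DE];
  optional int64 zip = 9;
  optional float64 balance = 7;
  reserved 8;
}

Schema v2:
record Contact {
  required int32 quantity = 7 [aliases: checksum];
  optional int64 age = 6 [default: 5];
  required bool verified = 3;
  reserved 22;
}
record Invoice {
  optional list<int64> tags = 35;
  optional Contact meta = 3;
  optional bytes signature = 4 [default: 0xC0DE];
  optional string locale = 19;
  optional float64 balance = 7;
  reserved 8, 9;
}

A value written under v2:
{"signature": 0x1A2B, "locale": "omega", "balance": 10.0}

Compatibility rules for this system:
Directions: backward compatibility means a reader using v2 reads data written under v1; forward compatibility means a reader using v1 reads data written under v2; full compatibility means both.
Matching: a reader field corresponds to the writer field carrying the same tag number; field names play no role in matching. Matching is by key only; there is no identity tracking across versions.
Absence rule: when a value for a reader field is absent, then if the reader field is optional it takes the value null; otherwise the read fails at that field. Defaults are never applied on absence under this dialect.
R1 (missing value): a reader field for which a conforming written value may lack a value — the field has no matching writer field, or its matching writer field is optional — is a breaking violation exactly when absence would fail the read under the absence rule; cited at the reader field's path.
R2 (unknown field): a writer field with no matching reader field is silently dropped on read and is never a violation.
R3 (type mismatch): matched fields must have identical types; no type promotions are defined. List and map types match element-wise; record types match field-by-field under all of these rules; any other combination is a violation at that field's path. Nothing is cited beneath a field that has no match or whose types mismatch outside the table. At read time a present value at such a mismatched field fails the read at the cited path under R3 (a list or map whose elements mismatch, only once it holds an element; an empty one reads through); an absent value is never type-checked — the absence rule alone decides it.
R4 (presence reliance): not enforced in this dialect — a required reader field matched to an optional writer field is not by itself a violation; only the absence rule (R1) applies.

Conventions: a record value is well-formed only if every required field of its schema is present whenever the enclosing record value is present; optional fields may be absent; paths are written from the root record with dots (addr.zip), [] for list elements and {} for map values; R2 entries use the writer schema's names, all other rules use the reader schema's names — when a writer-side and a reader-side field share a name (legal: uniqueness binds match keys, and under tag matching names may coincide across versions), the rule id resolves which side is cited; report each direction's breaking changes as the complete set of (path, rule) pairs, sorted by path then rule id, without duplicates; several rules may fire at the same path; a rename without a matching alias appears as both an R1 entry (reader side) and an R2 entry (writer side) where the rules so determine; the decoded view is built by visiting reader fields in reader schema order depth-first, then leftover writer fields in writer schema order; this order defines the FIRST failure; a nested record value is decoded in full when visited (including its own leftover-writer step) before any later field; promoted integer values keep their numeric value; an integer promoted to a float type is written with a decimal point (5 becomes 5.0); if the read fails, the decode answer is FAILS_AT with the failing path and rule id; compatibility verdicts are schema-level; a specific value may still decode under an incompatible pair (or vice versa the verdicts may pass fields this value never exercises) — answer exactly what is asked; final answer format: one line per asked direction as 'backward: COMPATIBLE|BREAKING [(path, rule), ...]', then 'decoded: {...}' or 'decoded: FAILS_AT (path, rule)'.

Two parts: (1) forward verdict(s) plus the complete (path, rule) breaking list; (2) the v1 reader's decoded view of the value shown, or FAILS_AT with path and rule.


forward: COMPATIBLE []; decoded: {"tags": null, "meta": null, "signature": 0x1A2B, "zip": null, "balance": 10.0}

the writer's type comes first in each Invoice pair
forward pass over Invoice, reader schema v1, writer schema v2:
  tags: no writer match
  Contact -> Contact, writer optional: meta aligns to meta
  bytes -> bytes, writer optional: signature aligns to signature
  zip: no writer match
  float64 -> float64, writer optional: balance aligns to balance
  leftover writer field: tags
  leftover writer field: locale
  int32 -> int32, writer required: meta.quantity aligns to meta.quantity
  int64 -> int64, writer optional: meta.age aligns to meta.age
  bool -> bool, writer required: meta.verified aligns to meta.verified
  => forward verdict for Invoice: COMPATIBLE, no violations
decode walk for Invoice under reader schema v1:
  tags := null (missing; optional => null)
  meta := null (missing; optional => null)
  signature := 0x1A2B
  zip := null (missing; optional => null)
  balance := 10.0
  writer locale: no reader field; dropped
  => decoded: {"tags": null, "meta": null, "signature": 0x1A2B, "zip": null, "balance": 10.0}
the rest of the Invoice diff is inert for this question:
  field tags in record Invoice: tag 11 changed to 35 -> no rule fires on it in Invoice's dialect; the asked verdict holds
  added field locale to record Invoice: optional string, tag 19 (in v2 it sits immediately before balance) -> no rule fires on it in Invoice's dialect; the asked verdict holds
  removed field zip from record Invoice (its key 9 joins the reserved list) -> no rule fires on it in Invoice's dialect; the asked verdict holds


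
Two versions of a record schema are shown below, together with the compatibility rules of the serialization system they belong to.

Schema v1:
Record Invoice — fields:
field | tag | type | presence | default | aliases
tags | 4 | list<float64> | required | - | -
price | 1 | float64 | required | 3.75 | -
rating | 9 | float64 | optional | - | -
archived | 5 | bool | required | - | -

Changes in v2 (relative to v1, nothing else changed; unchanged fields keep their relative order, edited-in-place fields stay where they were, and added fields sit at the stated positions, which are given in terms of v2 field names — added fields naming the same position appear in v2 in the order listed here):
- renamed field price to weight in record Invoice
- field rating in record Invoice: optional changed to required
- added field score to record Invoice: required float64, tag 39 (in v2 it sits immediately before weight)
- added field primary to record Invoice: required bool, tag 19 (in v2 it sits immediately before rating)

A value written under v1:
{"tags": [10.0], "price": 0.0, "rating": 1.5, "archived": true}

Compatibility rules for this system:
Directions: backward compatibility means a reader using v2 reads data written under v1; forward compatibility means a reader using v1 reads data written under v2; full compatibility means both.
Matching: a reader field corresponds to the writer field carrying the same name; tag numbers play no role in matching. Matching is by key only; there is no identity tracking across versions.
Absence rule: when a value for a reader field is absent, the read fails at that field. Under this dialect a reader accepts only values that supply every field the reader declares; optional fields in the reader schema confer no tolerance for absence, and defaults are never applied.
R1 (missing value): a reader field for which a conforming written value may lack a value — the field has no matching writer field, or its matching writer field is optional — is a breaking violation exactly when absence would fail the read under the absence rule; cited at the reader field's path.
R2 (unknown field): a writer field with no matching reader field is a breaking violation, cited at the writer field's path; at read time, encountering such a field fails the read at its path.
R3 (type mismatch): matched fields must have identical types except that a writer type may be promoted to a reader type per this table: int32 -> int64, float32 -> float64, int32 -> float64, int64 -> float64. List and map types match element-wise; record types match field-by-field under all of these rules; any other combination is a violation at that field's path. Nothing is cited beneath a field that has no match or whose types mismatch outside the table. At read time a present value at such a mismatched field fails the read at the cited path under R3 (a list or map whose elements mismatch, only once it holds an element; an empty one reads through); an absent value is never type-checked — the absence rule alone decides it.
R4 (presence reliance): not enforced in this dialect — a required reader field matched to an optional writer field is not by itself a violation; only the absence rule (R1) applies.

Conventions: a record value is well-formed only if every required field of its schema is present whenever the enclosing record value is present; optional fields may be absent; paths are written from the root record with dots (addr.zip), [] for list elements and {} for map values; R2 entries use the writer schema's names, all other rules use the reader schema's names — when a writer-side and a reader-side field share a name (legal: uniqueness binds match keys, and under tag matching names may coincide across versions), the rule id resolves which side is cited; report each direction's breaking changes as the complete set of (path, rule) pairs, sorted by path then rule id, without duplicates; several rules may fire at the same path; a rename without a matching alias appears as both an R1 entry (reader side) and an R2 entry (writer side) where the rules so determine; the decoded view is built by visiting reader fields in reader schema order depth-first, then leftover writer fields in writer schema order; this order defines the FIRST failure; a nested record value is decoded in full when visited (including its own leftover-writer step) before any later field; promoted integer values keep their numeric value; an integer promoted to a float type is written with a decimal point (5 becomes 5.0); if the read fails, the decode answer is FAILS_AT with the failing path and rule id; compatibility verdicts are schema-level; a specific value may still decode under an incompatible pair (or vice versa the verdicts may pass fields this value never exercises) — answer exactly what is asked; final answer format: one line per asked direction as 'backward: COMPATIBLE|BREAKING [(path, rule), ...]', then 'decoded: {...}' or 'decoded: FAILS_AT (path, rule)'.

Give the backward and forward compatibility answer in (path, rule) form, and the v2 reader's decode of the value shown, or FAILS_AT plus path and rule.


backward: BREAKING [(price, R2), (primary, R1), (rating, R1), (score, R1), (weight, R1)]; forward: BREAKING [(price, R1), (primary, R2), (score, R2), (weight, R2)]; decoded: FAILS_AT (score, R1)

the writer's type comes first in each Invoice pair
backward on Invoice — v2 reading data written by v1:
  writer required, list<float64> -> list<float64>: reader tags maps from writer tags
  no writer field matches reader score
  no writer field matches reader weight
  no writer field matches reader primary
  writer optional, float64 -> float64: reader rating maps from writer rating
  writer required, bool -> bool: reader archived maps from writer archived
  writer price: unknown to reader
  R2 fires at price
  R1 fires at primary
  R1 fires at rating
  R1 fires at score
  R1 fires at weight
  => backward: BREAKING (5)
forward on Invoice — v1 reading data written by v2:
  writer required, list<float64> -> list<float64>: reader tags maps from writer tags
  no writer field matches reader price
  writer required, float64 -> float64: reader rating maps from writer rating
  writer required, bool -> bool: reader archived maps from writer archived
  writer score: unknown to reader
  writer weight: unknown to reader
  writer primary: unknown to reader
  R1 fires at price
  R2 fires at primary
  R2 fires at score
  R2 fires at weight
  => forward: BREAKING (4)
migrating the Invoice value to v2:
  tags := [10.0]
  read fails at score under R1 (no fill)
  => FAILS_AT (score, R1)


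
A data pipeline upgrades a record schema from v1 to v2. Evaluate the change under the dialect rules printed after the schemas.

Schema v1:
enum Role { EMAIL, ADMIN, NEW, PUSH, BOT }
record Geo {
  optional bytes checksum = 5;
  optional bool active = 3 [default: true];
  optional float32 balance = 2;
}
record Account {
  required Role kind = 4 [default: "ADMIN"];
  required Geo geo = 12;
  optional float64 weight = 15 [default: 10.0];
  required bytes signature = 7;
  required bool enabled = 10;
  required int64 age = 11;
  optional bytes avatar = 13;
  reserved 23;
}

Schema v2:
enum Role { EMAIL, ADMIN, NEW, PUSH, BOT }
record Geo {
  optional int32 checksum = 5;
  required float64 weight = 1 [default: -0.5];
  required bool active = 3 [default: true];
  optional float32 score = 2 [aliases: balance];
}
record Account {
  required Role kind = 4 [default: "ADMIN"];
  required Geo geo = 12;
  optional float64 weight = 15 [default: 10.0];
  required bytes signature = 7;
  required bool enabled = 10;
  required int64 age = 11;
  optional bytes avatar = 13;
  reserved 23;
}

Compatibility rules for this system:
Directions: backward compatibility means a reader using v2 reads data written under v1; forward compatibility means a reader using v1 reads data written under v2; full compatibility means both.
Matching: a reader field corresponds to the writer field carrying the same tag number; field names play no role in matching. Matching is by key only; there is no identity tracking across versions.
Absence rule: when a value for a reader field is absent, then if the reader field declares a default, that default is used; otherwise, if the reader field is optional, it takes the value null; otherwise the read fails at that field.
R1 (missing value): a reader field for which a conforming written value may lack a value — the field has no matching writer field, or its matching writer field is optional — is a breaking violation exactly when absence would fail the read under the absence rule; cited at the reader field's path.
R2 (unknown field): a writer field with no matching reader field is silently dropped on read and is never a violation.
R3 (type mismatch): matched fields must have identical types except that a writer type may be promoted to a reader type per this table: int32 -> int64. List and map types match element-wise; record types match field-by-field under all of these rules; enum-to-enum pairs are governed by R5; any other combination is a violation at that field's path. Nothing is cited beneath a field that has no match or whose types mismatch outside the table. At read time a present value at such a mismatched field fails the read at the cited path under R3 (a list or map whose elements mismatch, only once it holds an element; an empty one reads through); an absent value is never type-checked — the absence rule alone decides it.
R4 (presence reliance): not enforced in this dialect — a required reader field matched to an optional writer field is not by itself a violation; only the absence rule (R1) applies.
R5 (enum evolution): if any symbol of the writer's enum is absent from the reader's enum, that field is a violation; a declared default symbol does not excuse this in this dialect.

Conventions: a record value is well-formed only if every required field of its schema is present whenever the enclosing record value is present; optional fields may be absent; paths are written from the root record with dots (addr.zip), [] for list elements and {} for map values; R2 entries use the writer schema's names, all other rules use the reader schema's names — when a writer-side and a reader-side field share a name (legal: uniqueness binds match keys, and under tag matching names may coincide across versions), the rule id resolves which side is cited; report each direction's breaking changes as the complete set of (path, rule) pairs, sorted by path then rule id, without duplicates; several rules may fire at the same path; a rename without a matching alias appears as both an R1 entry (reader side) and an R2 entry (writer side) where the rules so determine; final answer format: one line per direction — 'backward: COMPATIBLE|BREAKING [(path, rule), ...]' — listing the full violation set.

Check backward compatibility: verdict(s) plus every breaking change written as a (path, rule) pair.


backward: BREAKING [(geo.checksum, R3)]

the writer's type comes first in each Account pair
backward analysis of Account with v2 as reader and v1 as writer:
  Role -> Role, writer required: kind aligns to kind
  Geo -> Geo, writer required: geo aligns to geo
  float64 -> float64, writer optional: weight aligns to weight
  bytes -> bytes, writer required: signature aligns to signature
  bool -> bool, writer required: enabled aligns to enabled
  int64 -> int64, writer required: age aligns to age
  bytes -> bytes, writer optional: avatar aligns to avatar
  bytes -> int32, writer optional: geo.checksum aligns to geo.checksum
  geo.weight: no writer match
  bool -> bool, writer optional: geo.active aligns to geo.active
  float32 -> float32, writer optional: geo.score aligns to geo.balance
  violation R3 at geo.checksum
  => backward: BREAKING (1)
remaining Account differences; none change what is asked:
  renamed field balance to score in record Geo (alias balance declared on the renamed field) -> triggers nothing under Account's printed rules — same verdict
  added field weight to record Geo: required float64, tag 1, default -0.5 (in v2 it sits immediately before active) -> triggers nothing under Account's printed rules — same verdict
  field active in record Geo: optional changed to required -> triggers nothing under Account's printed rules — same verdict


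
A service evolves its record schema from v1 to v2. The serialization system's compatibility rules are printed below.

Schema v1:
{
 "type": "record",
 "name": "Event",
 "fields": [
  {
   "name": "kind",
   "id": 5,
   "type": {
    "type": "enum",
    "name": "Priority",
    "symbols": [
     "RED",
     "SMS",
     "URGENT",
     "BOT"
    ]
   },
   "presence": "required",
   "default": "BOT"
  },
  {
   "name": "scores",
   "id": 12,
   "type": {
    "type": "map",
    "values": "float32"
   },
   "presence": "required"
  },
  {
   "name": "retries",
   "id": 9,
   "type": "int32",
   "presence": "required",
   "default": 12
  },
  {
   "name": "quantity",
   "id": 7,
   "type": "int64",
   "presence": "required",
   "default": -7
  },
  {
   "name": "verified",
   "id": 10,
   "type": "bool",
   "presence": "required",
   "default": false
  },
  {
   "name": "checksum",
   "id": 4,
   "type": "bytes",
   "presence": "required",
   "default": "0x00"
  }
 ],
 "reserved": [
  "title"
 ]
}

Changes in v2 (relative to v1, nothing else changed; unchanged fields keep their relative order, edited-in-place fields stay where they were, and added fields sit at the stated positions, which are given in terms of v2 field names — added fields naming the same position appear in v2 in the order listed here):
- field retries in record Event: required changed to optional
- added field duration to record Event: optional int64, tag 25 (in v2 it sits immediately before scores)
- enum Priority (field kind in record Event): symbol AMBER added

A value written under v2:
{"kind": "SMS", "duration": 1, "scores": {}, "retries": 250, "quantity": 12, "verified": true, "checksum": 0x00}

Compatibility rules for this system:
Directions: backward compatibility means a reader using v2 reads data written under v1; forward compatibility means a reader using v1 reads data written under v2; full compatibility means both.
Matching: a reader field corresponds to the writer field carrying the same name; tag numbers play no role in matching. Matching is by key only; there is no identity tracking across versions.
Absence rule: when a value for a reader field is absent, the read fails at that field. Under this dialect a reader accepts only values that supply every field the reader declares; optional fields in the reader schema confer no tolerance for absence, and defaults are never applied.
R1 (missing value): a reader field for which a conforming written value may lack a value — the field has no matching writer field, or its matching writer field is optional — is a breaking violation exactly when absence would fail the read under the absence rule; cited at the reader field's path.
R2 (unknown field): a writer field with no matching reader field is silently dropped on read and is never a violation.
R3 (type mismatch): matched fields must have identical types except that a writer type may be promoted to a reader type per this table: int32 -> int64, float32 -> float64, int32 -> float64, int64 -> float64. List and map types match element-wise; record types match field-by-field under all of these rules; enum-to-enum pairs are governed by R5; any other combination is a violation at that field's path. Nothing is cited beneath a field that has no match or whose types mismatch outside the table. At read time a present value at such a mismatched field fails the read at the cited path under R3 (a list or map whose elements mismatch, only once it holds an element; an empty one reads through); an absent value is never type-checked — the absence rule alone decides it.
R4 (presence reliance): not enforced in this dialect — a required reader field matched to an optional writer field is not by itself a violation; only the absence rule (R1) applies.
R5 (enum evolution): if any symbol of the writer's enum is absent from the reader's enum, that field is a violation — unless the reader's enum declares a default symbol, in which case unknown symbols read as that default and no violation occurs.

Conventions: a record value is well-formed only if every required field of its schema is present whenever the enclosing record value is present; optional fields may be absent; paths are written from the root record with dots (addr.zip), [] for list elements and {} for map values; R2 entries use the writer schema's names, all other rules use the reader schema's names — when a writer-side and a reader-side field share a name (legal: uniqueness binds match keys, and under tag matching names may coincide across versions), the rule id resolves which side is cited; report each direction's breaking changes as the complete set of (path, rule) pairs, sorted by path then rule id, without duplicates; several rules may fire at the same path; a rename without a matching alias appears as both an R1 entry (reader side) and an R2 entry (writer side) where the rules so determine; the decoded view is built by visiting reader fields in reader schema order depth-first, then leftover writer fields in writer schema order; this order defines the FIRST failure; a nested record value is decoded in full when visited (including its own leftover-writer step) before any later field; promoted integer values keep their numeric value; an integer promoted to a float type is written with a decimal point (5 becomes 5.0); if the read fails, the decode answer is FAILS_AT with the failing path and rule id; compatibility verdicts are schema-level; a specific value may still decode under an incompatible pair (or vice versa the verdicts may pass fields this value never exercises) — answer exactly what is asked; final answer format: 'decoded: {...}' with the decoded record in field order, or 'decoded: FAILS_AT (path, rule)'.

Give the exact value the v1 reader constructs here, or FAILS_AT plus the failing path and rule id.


arrows below run writer -> reader for Event
migrating the Event value to v1:
  kind := "SMS"
  scores := {}
  retries := 250
  quantity := 12
  verified := true
  checksum := 0x00
  writer duration: unknown -> dropped
  => decoded: {"kind": "SMS", "scores": {}, "retries": 250, "quantity": 12, "verified": true, "checksum": 0x00}
the rest of the Event diff is inert for this question:
  field retries in record Event: required changed to optional -> affects the rule determinations only; this particular Event value decodes identically
  added field duration to record Event: optional int64, tag 25 (in v2 it sits immediately before scores) -> affects the rule determinations only; this particular Event value decodes identically
  enum Priority (field kind in record Event): symbol AMBER added -> affects the rule determinations only; this particular Event value decodes identically

decoded: {"kind": "SMS", "scores": {}, "retries": 250, "quantity": 12, "verified": true, "checksum": 0x00}


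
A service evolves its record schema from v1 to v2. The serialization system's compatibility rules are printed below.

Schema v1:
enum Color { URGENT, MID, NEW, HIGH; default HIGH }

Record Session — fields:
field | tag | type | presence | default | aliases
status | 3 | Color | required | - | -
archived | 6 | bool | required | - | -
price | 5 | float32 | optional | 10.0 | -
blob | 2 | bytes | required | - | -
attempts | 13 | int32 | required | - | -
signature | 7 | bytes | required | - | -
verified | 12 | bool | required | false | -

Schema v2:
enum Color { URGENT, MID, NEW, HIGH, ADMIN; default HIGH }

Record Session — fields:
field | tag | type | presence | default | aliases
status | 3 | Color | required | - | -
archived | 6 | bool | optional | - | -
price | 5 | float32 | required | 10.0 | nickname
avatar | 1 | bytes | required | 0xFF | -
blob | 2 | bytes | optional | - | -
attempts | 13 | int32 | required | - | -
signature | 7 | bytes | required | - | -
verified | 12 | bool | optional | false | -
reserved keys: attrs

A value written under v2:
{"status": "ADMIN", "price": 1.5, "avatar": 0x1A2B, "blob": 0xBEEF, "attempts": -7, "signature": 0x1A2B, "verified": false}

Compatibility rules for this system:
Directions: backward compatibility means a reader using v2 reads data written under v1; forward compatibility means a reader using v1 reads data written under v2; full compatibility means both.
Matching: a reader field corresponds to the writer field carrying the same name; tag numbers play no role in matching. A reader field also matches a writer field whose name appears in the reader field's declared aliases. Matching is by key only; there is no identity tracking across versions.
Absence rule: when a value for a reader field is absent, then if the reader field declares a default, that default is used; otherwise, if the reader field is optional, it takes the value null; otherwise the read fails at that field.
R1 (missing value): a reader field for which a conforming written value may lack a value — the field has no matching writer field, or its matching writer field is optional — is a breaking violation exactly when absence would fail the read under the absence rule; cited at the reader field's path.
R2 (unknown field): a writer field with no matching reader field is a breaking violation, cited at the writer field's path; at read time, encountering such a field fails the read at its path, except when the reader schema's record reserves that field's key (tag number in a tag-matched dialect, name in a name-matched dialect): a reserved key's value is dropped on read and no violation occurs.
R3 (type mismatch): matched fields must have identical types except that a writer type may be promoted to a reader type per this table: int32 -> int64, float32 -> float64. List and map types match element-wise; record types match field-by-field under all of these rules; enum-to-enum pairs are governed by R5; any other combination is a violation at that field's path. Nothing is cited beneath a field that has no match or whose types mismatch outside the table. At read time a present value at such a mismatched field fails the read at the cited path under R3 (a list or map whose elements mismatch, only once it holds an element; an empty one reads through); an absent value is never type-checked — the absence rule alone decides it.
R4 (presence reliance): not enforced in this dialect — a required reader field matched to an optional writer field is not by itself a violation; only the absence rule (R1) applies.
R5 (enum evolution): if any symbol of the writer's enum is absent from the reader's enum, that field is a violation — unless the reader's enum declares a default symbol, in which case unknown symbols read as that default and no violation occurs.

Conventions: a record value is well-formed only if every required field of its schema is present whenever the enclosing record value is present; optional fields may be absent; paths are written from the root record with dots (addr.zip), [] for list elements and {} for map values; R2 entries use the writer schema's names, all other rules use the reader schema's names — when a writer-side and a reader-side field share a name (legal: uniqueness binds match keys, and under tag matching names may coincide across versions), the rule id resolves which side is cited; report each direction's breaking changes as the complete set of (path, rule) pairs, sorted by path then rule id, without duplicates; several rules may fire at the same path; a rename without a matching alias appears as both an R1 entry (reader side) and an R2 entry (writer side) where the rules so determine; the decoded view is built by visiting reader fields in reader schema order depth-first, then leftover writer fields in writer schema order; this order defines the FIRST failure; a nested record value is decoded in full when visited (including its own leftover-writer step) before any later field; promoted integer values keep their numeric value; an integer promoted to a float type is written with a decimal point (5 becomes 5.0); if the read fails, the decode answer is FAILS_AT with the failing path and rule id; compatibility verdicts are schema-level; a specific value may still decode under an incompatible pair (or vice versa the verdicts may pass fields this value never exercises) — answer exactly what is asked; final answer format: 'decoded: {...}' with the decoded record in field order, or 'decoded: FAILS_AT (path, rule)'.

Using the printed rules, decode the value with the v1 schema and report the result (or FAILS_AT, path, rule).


each type pair in Session: writer, then reader
migrating the Session value to v1:
  status := "HIGH" (symbol ADMIN -> reader default)
  read fails at archived under R1 (no fill)
  => FAILS_AT (archived, R1)
ruling out the remaining Session differences:
  added field avatar to record Session: required bytes, tag 1, default 0xFF (in v2 it sits immediately before blob) -> schema-level compatibility only; this Session value's decode is unchanged
  field verified in record Session: required changed to optional -> fires no rule on Session under this dialect and leaves the result unchanged
  enum Color (field status in record Session): symbol ADMIN added -> fires no rule on Session under this dialect and leaves the result unchanged
  field blob in record Session: required changed to optional -> schema-level compatibility only; this Session value's decode is unchanged
  field price in record Session: optional changed to required -> fires no rule on Session under this dialect and leaves the result unchanged

decoded: FAILS_AT (archived, R1)


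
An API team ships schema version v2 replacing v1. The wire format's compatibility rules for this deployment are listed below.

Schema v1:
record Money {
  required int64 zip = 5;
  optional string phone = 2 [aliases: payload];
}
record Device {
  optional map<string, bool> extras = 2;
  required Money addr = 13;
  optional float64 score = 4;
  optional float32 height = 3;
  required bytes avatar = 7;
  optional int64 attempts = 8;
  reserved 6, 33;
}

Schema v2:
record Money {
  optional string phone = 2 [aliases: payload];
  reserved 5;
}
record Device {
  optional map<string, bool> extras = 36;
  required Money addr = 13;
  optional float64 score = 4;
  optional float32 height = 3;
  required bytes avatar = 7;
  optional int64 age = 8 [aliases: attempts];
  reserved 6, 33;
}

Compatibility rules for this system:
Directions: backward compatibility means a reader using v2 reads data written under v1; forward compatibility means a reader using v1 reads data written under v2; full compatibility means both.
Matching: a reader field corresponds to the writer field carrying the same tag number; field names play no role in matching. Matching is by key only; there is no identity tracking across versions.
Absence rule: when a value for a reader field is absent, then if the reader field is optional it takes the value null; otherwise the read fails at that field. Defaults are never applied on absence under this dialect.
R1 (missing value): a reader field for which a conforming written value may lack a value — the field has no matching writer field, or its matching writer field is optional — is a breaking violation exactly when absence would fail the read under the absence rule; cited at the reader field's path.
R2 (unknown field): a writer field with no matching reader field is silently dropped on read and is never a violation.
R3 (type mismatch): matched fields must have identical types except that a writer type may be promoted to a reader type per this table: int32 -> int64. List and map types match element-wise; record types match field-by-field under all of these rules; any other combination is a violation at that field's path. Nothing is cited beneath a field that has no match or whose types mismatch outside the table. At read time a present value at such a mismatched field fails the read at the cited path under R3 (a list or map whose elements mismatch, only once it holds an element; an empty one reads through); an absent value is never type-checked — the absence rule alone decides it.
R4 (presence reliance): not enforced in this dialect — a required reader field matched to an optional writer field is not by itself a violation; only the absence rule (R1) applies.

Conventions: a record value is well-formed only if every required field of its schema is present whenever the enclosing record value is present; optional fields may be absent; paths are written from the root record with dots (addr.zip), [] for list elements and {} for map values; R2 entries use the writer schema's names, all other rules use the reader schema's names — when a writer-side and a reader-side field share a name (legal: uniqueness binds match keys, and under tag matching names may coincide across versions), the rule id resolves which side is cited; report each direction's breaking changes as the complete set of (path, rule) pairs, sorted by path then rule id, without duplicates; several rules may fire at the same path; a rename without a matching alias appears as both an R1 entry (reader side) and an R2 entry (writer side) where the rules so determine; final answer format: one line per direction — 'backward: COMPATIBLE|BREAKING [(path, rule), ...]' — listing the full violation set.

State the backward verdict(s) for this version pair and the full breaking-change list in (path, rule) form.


backward: COMPATIBLE []

the writer's type comes first in each Device pair
backward analysis of Device with v2 as reader and v1 as writer:
  extras: no writer-side match
  addr: paired with writer addr (Money -> Money; writer required)
  score: paired with writer score (float64 -> float64; writer optional)
  height: paired with writer height (float32 -> float32; writer optional)
  avatar: paired with writer avatar (bytes -> bytes; writer required)
  age: paired with writer attempts (int64 -> int64; writer optional)
  extras (writer side), unknown to reader
  addr.phone: paired with writer addr.phone (string -> string; writer optional)
  addr.zip (writer side), unknown to reader
  nothing fires on Device: backward is COMPATIBLE
the other Device changes do not affect what is asked:
  removed field zip from record Money (its key 5 joins the reserved list) -> matters only for Device's forward compatibility — outside the asked direction
  renamed field attempts to age in record Device (alias attempts declared on the renamed field) -> triggers nothing under Device's printed rules — same verdict
  field extras in record Device: tag 2 changed to 36 -> triggers nothing under Device's printed rules — same verdict


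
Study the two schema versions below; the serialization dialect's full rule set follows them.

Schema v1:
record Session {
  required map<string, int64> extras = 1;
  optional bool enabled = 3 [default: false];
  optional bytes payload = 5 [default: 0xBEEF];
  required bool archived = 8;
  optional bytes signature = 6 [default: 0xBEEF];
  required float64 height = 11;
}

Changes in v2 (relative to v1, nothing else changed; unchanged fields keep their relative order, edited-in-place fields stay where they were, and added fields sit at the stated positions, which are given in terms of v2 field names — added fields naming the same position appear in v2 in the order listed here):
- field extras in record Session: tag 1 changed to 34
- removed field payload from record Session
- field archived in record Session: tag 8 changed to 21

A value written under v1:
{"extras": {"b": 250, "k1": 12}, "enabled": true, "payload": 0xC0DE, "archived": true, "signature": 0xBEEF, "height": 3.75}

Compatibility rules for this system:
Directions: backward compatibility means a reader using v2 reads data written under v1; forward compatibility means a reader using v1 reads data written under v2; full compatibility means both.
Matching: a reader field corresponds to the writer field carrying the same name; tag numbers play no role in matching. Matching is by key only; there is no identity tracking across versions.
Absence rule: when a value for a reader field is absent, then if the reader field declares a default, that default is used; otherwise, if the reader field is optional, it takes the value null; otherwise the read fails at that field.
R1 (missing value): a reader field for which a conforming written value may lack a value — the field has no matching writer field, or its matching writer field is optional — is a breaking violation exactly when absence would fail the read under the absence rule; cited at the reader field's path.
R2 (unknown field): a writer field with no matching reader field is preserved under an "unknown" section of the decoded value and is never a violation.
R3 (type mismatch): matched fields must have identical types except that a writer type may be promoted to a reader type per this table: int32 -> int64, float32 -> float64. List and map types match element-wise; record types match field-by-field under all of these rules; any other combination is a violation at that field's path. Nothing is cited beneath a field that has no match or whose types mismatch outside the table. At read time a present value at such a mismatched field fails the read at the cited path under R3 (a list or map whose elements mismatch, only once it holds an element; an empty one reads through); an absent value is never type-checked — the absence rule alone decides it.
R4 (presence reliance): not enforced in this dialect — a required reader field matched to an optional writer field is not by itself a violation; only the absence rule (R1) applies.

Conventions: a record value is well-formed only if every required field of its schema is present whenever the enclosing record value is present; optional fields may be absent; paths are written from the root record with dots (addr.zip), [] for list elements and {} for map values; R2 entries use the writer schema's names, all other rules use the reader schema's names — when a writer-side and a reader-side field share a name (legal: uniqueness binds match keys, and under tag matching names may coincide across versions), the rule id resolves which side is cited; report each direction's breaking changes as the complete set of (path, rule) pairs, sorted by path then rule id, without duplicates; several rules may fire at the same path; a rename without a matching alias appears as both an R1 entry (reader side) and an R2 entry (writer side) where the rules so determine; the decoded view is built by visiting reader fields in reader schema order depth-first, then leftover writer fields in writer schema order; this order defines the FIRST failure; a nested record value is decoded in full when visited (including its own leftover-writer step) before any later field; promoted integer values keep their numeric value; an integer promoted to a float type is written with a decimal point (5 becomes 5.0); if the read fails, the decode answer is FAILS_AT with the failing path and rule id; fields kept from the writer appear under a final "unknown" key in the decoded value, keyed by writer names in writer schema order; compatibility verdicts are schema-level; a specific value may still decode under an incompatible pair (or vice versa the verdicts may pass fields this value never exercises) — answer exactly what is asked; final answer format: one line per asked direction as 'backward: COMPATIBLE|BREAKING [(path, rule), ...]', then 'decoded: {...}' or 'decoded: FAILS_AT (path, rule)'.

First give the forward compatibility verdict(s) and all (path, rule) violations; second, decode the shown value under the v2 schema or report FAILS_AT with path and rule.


forward: COMPATIBLE []; decoded: {"extras": {"b": 250, "k1": 12}, "enabled": true, "archived": true, "signature": 0xBEEF, "height": 3.75, "unknown": {"payload": 0xC0DE}}

each type pair in Session: writer, then reader
forward pass over Session, reader schema v1, writer schema v2:
  writer required, map<string, int64> -> map<string, int64>: reader extras maps from writer extras
  writer optional, bool -> bool: reader enabled maps from writer enabled
  payload: no writer-side match
  writer required, bool -> bool: reader archived maps from writer archived
  writer optional, bytes -> bytes: reader signature maps from writer signature
  writer required, float64 -> float64: reader height maps from writer height
  => no violations; forward on Session: COMPATIBLE
migrating the Session value to v2:
  extras := {"b": 250, "k1": 12}
  enabled := true
  archived := true
  signature := 0xBEEF
  height := 3.75
  writer payload: kept under "unknown"
  => decoded: {"extras": {"b": 250, "k1": 12}, "enabled": true, "archived": true, "signature": 0xBEEF, "height": 3.75, "unknown": {"payload": 0xC0DE}}
ruling out the remaining Session differences:
  field extras in record Session: tag 1 changed to 34 -> no rule fires on it in Session's dialect; the asked verdict holds
  field archived in record Session: tag 8 changed to 21 -> no rule fires on it in Session's dialect; the asked verdict holds
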